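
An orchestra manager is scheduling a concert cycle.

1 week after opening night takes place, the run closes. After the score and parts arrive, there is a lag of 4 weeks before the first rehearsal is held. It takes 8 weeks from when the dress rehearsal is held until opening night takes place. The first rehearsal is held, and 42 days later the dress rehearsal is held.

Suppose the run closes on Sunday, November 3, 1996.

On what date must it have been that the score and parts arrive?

The run closes: Nov 3, 1996.
Opening night takes place: Nov 3, 1996 − 1 week = Oct 27, 1996.
The dress rehearsal is held: Oct 27, 1996 − 8 weeks = Sep 1, 1996.
The first rehearsal is held: Sep 1, 1996 − 42 days = Jul 21, 1996.
The score and parts arrive: Jul 21, 1996 − 4 weeks = Jun 23, 1996.

Sunday, June 23, 1996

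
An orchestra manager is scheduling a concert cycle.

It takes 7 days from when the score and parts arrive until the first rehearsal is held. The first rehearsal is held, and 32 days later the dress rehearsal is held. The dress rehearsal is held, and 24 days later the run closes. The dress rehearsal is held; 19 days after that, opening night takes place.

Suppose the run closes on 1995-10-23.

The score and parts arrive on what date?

The run closes: Oct 23, 1995.
The dress rehearsal is held: Oct 23, 1995 − 24 days = Sep 29, 1995.
The first rehearsal is held: Sep 29, 1995 − 32 days = Aug 28, 1995.
The score and parts arrive: Aug 28, 1995 − 7 days = Aug 21, 1995.

1995-08-21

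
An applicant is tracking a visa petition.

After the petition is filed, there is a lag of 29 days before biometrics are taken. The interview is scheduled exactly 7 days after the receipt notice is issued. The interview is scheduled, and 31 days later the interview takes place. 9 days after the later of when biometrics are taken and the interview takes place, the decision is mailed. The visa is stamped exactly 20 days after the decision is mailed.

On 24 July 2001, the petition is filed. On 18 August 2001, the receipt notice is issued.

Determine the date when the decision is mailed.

The petition is filed: Jul 24, 2001.
Biometrics are taken: Jul 24, 2001 + 29 days = Aug 22, 2001.
The receipt notice is issued: Aug 18, 2001.
The interview is scheduled: Aug 18, 2001 + 7 days = Aug 25, 2001.
The interview takes place: Aug 25, 2001 + 31 days = Sep 25, 2001.
Both prerequisites met — biometrics are taken (Aug 22, 2001), the interview takes place (Sep 25, 2001); the later is Sep 25, 2001.
The decision is mailed: Sep 25, 2001 + 9 days = Oct 4, 2001.

4 October 2001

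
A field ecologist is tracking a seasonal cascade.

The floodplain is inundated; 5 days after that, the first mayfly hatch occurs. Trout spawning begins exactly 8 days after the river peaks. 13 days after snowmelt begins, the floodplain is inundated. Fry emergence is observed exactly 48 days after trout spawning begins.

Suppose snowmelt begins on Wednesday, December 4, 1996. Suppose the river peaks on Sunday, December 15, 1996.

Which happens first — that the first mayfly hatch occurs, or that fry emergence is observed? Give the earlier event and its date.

Snowmelt begins: Dec 4, 1996.
The floodplain is inundated: Dec 4, 1996 + 13 days = Dec 17, 1996.
The first mayfly hatch occurs: Dec 17, 1996 + 5 days = Dec 22, 1996.
The river peaks: Dec 15, 1996.
Trout spawning begins: Dec 15, 1996 + 8 days = Dec 23, 1996.
Fry emergence is observed: Dec 23, 1996 + 48 days = Feb 9, 1997.
Comparing: the first mayfly hatch occurs on Dec 22, 1996 vs fry emergence is observed on Feb 9, 1997. Earlier: the first mayfly hatch occurs.

The first mayfly hatch occurs — Sunday, December 22, 1996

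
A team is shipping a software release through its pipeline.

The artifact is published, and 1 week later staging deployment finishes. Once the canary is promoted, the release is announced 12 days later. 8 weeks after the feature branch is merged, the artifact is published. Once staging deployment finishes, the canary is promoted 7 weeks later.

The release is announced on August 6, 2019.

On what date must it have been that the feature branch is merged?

April 4, 2019

The release is announced: Aug 6, 2019.
The canary is promoted: Aug 6, 2019 − 12 days = Jul 25, 2019.
Staging deployment finishes: Jul 25, 2019 − 7 weeks = Jun 6, 2019.
The artifact is published: Jun 6, 2019 − 1 week = May 30, 2019.
The feature branch is merged: May 30, 2019 − 8 weeks = Apr 4, 2019.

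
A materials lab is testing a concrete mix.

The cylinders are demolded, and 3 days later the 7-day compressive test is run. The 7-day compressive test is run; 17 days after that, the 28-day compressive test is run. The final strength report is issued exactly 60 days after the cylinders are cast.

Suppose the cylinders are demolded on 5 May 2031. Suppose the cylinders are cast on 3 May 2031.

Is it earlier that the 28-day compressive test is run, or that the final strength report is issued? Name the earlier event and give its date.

The cylinders are demolded: May 5, 2031.
The 7-day compressive test is run: May 5, 2031 + 3 days = May 8, 2031.
The 28-day compressive test is run: May 8, 2031 + 17 days = May 25, 2031.
The cylinders are cast: May 3, 2031.
The final strength report is issued: May 3, 2031 + 60 days = Jul 2, 2031.
Comparing: the 28-day compressive test is run on May 25, 2031 vs the final strength report is issued on Jul 2, 2031. Earlier: the 28-day compressive test is run.

The 28-day compressive test is run — 25 May 2031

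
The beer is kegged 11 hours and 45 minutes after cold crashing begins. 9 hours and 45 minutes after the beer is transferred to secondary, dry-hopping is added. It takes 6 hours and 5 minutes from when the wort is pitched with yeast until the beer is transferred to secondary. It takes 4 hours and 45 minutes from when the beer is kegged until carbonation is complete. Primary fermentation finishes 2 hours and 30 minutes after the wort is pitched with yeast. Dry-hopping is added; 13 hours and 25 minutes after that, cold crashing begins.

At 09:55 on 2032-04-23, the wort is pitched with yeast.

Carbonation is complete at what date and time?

07:40 on 2032-04-25

The wort is pitched with yeast: 09:55 Apr 23, 2032.
The beer is transferred to secondary: 09:55 Apr 23, 2032 + 6h05m = 16:00 Apr 23, 2032.
Dry-hopping is added: 16:00 Apr 23, 2032 + 9h45m = 01:45 Apr 24, 2032.
Cold crashing begins: 01:45 Apr 24, 2032 + 13h25m = 15:10 Apr 24, 2032.
The beer is kegged: 15:10 Apr 24, 2032 + 11h45m = 02:55 Apr 25, 2032.
Carbonation is complete: 02:55 Apr 25, 2032 + 4h45m = 07:40 Apr 25, 2032.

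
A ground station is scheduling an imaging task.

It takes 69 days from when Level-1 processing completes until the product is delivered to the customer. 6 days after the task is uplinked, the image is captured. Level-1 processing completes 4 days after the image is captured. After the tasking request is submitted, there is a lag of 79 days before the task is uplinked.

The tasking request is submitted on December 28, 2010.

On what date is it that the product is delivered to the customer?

The tasking request is submitted: Dec 28, 2010.
The task is uplinked: Dec 28, 2010 + 79 days = Mar 17, 2011.
The image is captured: Mar 17, 2011 + 6 days = Mar 23, 2011.
Level-1 processing completes: Mar 23, 2011 + 4 days = Mar 27, 2011.
The product is delivered to the customer: Mar 27, 2011 + 69 days = Jun 4, 2011.

June 4, 2011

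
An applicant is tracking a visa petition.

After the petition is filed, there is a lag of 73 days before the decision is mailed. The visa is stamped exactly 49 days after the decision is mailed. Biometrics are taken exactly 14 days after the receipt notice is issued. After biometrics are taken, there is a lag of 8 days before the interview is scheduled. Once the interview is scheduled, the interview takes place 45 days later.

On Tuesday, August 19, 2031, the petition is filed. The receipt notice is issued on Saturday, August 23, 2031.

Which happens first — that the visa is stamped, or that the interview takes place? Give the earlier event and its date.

The petition is filed: Aug 19, 2031.
The decision is mailed: Aug 19, 2031 + 73 days = Oct 31, 2031.
The visa is stamped: Oct 31, 2031 + 49 days = Dec 19, 2031.
The receipt notice is issued: Aug 23, 2031.
Biometrics are taken: Aug 23, 2031 + 14 days = Sep 6, 2031.
The interview is scheduled: Sep 6, 2031 + 8 days = Sep 14, 2031.
The interview takes place: Sep 14, 2031 + 45 days = Oct 29, 2031.
Comparing: the visa is stamped on Dec 19, 2031 vs the interview takes place on Oct 29, 2031. Earlier: the interview takes place.

The interview takes place — Wednesday, October 29, 2031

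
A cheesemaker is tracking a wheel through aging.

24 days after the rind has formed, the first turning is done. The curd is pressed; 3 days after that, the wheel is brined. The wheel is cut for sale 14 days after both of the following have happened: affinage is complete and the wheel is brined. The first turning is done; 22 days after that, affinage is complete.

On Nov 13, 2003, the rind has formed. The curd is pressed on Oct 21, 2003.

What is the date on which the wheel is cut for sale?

The rind has formed: Nov 13, 2003.
The first turning is done: Nov 13, 2003 + 24 days = Dec 7, 2003.
Affinage is complete: Dec 7, 2003 + 22 days = Dec 29, 2003.
The curd is pressed: Oct 21, 2003.
The wheel is brined: Oct 21, 2003 + 3 days = Oct 24, 2003.
Both prerequisites met — affinage is complete (Dec 29, 2003), the wheel is brined (Oct 24, 2003); the later is Dec 29, 2003.
The wheel is cut for sale: Dec 29, 2003 + 14 days = Jan 12, 2004.

Jan 12, 2004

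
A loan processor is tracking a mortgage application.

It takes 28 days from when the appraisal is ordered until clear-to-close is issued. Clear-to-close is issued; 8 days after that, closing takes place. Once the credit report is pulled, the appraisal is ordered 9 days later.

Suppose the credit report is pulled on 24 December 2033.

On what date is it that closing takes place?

7 February 2034

The credit report is pulled: Dec 24, 2033.
The appraisal is ordered: Dec 24, 2033 + 9 days = Jan 2, 2034.
Clear-to-close is issued: Jan 2, 2034 + 28 days = Jan 30, 2034.
Closing takes place: Jan 30, 2034 + 8 days = Feb 7, 2034.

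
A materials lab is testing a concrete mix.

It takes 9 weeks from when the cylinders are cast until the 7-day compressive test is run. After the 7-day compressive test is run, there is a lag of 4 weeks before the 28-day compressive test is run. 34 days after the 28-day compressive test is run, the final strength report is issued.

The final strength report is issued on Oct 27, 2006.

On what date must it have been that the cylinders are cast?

Jun 24, 2006

The final strength report is issued: Oct 27, 2006.
The 28-day compressive test is run: Oct 27, 2006 − 34 days = Sep 23, 2006.
The 7-day compressive test is run: Sep 23, 2006 − 4 weeks = Aug 26, 2006.
The cylinders are cast: Aug 26, 2006 − 9 weeks = Jun 24, 2006.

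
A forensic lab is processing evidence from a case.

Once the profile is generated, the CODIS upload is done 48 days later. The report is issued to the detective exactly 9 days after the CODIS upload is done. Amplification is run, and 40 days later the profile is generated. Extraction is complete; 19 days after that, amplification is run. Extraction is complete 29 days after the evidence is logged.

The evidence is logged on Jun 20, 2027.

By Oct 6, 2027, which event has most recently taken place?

The profile is generated

The evidence is logged: Jun 20, 2027.
Extraction is complete: Jun 20, 2027 + 29 days = Jul 19, 2027.
Amplification is run: Jul 19, 2027 + 19 days = Aug 7, 2027.
The profile is generated: Aug 7, 2027 + 40 days = Sep 16, 2027.
The CODIS upload is done: Sep 16, 2027 + 48 days = Nov 3, 2027.
The report is issued to the detective: Nov 3, 2027 + 9 days = Nov 12, 2027.
Oct 6, 2027 falls between when the profile is generated (Sep 16, 2027) and when the CODIS upload is done (Nov 3, 2027).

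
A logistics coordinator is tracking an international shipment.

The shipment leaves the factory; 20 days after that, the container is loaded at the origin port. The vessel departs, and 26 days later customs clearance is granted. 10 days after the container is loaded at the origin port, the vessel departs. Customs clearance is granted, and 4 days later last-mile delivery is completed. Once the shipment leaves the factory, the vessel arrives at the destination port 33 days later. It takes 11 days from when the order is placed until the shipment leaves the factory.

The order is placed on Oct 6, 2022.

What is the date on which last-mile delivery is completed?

Dec 16, 2022

The order is placed: Oct 6, 2022.
The shipment leaves the factory: Oct 6, 2022 + 11 days = Oct 17, 2022.
The container is loaded at the origin port: Oct 17, 2022 + 20 days = Nov 6, 2022.
The vessel departs: Nov 6, 2022 + 10 days = Nov 16, 2022.
Customs clearance is granted: Nov 16, 2022 + 26 days = Dec 12, 2022.
Last-mile delivery is completed: Dec 12, 2022 + 4 days = Dec 16, 2022.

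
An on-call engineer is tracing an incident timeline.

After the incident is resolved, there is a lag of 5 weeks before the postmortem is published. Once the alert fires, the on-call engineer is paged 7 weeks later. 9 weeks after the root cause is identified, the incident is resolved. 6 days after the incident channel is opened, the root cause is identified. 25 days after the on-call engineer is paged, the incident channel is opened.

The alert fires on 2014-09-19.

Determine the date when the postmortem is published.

The alert fires: Sep 19, 2014.
The on-call engineer is paged: Sep 19, 2014 + 7 weeks = Nov 7, 2014.
The incident channel is opened: Nov 7, 2014 + 25 days = Dec 2, 2014.
The root cause is identified: Dec 2, 2014 + 6 days = Dec 8, 2014.
The incident is resolved: Dec 8, 2014 + 9 weeks = Feb 9, 2015.
The postmortem is published: Feb 9, 2015 + 5 weeks = Mar 16, 2015.

2015-03-16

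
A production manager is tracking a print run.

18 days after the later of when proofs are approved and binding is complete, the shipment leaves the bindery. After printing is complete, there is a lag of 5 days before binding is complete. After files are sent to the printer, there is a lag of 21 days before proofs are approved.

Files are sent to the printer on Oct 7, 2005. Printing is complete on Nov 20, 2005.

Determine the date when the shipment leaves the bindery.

Dec 13, 2005

Files are sent to the printer: Oct 7, 2005.
Proofs are approved: Oct 7, 2005 + 21 days = Oct 28, 2005.
Printing is complete: Nov 20, 2005.
Binding is complete: Nov 20, 2005 + 5 days = Nov 25, 2005.
Both prerequisites met — proofs are approved (Oct 28, 2005), binding is complete (Nov 25, 2005); the later is Nov 25, 2005.
The shipment leaves the bindery: Nov 25, 2005 + 18 days = Dec 13, 2005.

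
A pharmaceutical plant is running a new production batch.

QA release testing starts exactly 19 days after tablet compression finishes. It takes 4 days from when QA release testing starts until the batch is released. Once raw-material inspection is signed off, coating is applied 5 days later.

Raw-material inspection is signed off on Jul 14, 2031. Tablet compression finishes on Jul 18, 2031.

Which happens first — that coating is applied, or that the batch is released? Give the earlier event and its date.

Raw-material inspection is signed off: Jul 14, 2031.
Coating is applied: Jul 14, 2031 + 5 days = Jul 19, 2031.
Tablet compression finishes: Jul 18, 2031.
QA release testing starts: Jul 18, 2031 + 19 days = Aug 6, 2031.
The batch is released: Aug 6, 2031 + 4 days = Aug 10, 2031.
Comparing: coating is applied on Jul 19, 2031 vs the batch is released on Aug 10, 2031. Earlier: coating is applied.

Coating is applied — Jul 19, 2031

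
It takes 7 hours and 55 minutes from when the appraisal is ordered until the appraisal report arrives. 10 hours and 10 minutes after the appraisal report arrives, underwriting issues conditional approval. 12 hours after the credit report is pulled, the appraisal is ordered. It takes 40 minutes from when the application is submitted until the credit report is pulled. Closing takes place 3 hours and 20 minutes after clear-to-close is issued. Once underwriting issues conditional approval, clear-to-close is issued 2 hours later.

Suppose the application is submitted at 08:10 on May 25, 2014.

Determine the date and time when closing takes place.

20:15 on May 26, 2014

The application is submitted: 08:10 May 25, 2014.
The credit report is pulled: 08:10 May 25, 2014 + 40m = 08:50 May 25, 2014.
The appraisal is ordered: 08:50 May 25, 2014 + 12h = 20:50 May 25, 2014.
The appraisal report arrives: 20:50 May 25, 2014 + 7h55m = 04:45 May 26, 2014.
Underwriting issues conditional approval: 04:45 May 26, 2014 + 10h10m = 14:55 May 26, 2014.
Clear-to-close is issued: 14:55 May 26, 2014 + 2h = 16:55 May 26, 2014.
Closing takes place: 16:55 May 26, 2014 + 3h20m = 20:15 May 26, 2014.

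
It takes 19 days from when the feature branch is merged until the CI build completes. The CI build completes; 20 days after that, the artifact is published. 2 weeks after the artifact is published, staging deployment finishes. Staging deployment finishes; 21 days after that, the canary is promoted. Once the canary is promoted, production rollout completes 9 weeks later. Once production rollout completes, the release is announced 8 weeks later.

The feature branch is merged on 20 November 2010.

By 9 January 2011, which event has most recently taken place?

The artifact is published

The feature branch is merged: Nov 20, 2010.
The CI build completes: Nov 20, 2010 + 19 days = Dec 9, 2010.
The artifact is published: Dec 9, 2010 + 20 days = Dec 29, 2010.
Staging deployment finishes: Dec 29, 2010 + 2 weeks = Jan 12, 2011.
The canary is promoted: Jan 12, 2011 + 21 days = Feb 2, 2011.
Production rollout completes: Feb 2, 2011 + 9 weeks = Apr 6, 2011.
The release is announced: Apr 6, 2011 + 8 weeks = Jun 1, 2011.
Jan 9, 2011 falls between when the artifact is published (Dec 29, 2010) and when staging deployment finishes (Jan 12, 2011).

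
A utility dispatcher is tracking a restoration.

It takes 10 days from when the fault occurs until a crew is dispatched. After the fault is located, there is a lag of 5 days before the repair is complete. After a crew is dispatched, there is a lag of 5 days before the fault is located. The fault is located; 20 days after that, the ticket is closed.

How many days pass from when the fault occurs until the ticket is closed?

Causal path: the fault occurs → a crew is dispatched → the fault is located → the ticket is closed.
Total delay along the path: 10 + 5 + 20 = 35 days.

35 days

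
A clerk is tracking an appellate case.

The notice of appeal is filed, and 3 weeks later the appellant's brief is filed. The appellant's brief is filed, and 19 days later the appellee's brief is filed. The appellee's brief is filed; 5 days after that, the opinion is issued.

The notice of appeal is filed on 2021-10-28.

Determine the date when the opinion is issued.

The notice of appeal is filed: Oct 28, 2021.
The appellant's brief is filed: Oct 28, 2021 + 3 weeks = Nov 18, 2021.
The appellee's brief is filed: Nov 18, 2021 + 19 days = Dec 7, 2021.
The opinion is issued: Dec 7, 2021 + 5 days = Dec 12, 2021.

2021-12-12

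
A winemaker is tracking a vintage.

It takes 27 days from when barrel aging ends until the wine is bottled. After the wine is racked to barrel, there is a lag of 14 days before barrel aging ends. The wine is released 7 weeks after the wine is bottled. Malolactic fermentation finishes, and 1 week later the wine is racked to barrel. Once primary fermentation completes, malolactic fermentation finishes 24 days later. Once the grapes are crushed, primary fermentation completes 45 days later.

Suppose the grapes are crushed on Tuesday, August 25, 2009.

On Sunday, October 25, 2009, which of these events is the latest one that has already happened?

The grapes are crushed: Aug 25, 2009.
Primary fermentation completes: Aug 25, 2009 + 45 days = Oct 9, 2009.
Malolactic fermentation finishes: Oct 9, 2009 + 24 days = Nov 2, 2009.
The wine is racked to barrel: Nov 2, 2009 + 1 week = Nov 9, 2009.
Barrel aging ends: Nov 9, 2009 + 14 days = Nov 23, 2009.
The wine is bottled: Nov 23, 2009 + 27 days = Dec 20, 2009.
The wine is released: Dec 20, 2009 + 7 weeks = Feb 7, 2010.
Oct 25, 2009 falls between when primary fermentation completes (Oct 9, 2009) and when malolactic fermentation finishes (Nov 2, 2009).

Primary fermentation completes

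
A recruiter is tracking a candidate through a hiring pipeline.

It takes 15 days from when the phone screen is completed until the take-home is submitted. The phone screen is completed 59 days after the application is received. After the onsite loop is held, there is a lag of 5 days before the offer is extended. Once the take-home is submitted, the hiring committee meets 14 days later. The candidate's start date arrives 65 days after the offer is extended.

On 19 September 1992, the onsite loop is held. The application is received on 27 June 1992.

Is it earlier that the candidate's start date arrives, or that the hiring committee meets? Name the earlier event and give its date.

The hiring committee meets — 23 September 1992

The onsite loop is held: Sep 19, 1992.
The offer is extended: Sep 19, 1992 + 5 days = Sep 24, 1992.
The candidate's start date arrives: Sep 24, 1992 + 65 days = Nov 28, 1992.
The application is received: Jun 27, 1992.
The phone screen is completed: Jun 27, 1992 + 59 days = Aug 25, 1992.
The take-home is submitted: Aug 25, 1992 + 15 days = Sep 9, 1992.
The hiring committee meets: Sep 9, 1992 + 14 days = Sep 23, 1992.
Comparing: the candidate's start date arrives on Nov 28, 1992 vs the hiring committee meets on Sep 23, 1992. Earlier: the hiring committee meets.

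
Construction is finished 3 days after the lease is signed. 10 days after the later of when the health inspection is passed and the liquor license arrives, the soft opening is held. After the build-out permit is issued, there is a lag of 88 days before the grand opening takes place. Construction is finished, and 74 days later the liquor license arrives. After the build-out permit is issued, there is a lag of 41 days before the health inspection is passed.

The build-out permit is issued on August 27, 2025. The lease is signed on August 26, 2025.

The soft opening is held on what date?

November 21, 2025

The build-out permit is issued: Aug 27, 2025.
The health inspection is passed: Aug 27, 2025 + 41 days = Oct 7, 2025.
The lease is signed: Aug 26, 2025.
Construction is finished: Aug 26, 2025 + 3 days = Aug 29, 2025.
The liquor license arrives: Aug 29, 2025 + 74 days = Nov 11, 2025.
Both prerequisites met — the health inspection is passed (Oct 7, 2025), the liquor license arrives (Nov 11, 2025); the later is Nov 11, 2025.
The soft opening is held: Nov 11, 2025 + 10 days = Nov 21, 2025.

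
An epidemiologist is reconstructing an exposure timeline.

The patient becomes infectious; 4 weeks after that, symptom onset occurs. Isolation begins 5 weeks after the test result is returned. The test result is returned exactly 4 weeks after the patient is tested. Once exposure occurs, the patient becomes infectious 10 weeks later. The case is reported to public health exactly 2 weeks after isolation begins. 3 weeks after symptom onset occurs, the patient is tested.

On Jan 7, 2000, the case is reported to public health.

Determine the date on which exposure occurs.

The case is reported to public health: Jan 7, 2000.
Isolation begins: Jan 7, 2000 − 2 weeks = Dec 24, 1999.
The test result is returned: Dec 24, 1999 − 5 weeks = Nov 19, 1999.
The patient is tested: Nov 19, 1999 − 4 weeks = Oct 22, 1999.
Symptom onset occurs: Oct 22, 1999 − 3 weeks = Oct 1, 1999.
The patient becomes infectious: Oct 1, 1999 − 4 weeks = Sep 3, 1999.
Exposure occurs: Sep 3, 1999 − 10 weeks = Jun 25, 1999.

Jun 25, 1999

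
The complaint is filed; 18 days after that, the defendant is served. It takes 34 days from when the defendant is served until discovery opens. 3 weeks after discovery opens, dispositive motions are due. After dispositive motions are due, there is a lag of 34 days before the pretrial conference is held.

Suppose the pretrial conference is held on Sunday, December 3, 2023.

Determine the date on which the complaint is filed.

Friday, August 18, 2023

The pretrial conference is held: Dec 3, 2023.
Dispositive motions are due: Dec 3, 2023 − 34 days = Oct 30, 2023.
Discovery opens: Oct 30, 2023 − 3 weeks = Oct 9, 2023.
The defendant is served: Oct 9, 2023 − 34 days = Sep 5, 2023.
The complaint is filed: Sep 5, 2023 − 18 days = Aug 18, 2023.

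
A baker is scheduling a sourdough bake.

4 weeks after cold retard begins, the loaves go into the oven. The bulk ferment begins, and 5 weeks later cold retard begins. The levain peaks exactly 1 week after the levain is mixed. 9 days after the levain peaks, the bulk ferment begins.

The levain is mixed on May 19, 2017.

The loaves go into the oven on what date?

Aug 6, 2017

The levain is mixed: May 19, 2017.
The levain peaks: May 19, 2017 + 1 week = May 26, 2017.
The bulk ferment begins: May 26, 2017 + 9 days = Jun 4, 2017.
Cold retard begins: Jun 4, 2017 + 5 weeks = Jul 9, 2017.
The loaves go into the oven: Jul 9, 2017 + 4 weeks = Aug 6, 2017.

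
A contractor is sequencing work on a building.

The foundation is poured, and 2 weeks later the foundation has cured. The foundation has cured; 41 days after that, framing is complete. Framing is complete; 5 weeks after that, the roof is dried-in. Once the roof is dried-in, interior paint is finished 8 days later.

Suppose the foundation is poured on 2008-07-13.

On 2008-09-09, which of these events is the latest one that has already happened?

The foundation is poured: Jul 13, 2008.
The foundation has cured: Jul 13, 2008 + 2 weeks = Jul 27, 2008.
Framing is complete: Jul 27, 2008 + 41 days = Sep 6, 2008.
The roof is dried-in: Sep 6, 2008 + 5 weeks = Oct 11, 2008.
Interior paint is finished: Oct 11, 2008 + 8 days = Oct 19, 2008.
Sep 9, 2008 falls between when framing is complete (Sep 6, 2008) and when the roof is dried-in (Oct 11, 2008).

Framing is complete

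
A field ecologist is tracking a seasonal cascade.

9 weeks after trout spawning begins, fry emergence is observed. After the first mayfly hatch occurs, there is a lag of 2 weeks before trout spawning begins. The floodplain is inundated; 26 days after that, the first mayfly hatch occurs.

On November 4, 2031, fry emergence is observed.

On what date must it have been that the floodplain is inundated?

Fry emergence is observed: Nov 4, 2031.
Trout spawning begins: Nov 4, 2031 − 9 weeks = Sep 2, 2031.
The first mayfly hatch occurs: Sep 2, 2031 − 2 weeks = Aug 19, 2031.
The floodplain is inundated: Aug 19, 2031 − 26 days = Jul 24, 2031.

July 24, 2031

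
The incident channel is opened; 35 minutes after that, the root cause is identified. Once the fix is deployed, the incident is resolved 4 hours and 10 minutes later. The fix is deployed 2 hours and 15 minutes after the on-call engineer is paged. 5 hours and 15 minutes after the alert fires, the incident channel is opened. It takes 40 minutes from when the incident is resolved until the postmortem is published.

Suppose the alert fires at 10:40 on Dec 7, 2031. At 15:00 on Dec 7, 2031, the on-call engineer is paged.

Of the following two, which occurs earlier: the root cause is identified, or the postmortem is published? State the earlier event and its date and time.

The alert fires: 10:40 Dec 7, 2031.
The incident channel is opened: 10:40 Dec 7, 2031 + 5h15m = 15:55 Dec 7, 2031.
The root cause is identified: 15:55 Dec 7, 2031 + 35m = 16:30 Dec 7, 2031.
The on-call engineer is paged: 15:00 Dec 7, 2031.
The fix is deployed: 15:00 Dec 7, 2031 + 2h15m = 17:15 Dec 7, 2031.
The incident is resolved: 17:15 Dec 7, 2031 + 4h10m = 21:25 Dec 7, 2031.
The postmortem is published: 21:25 Dec 7, 2031 + 40m = 22:05 Dec 7, 2031.
Comparing: the root cause is identified at 16:30 Dec 7, 2031 vs the postmortem is published at 22:05 Dec 7, 2031. Earlier: the root cause is identified.

The root cause is identified — 16:30 on Dec 7, 2031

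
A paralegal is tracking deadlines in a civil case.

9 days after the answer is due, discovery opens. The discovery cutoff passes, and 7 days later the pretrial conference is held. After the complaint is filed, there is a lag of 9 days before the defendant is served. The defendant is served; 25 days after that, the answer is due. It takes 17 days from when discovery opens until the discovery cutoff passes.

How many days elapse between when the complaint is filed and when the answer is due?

34 days

Causal path: the complaint is filed → the defendant is served → the answer is due.
Total delay along the path: 9 + 25 = 34 days.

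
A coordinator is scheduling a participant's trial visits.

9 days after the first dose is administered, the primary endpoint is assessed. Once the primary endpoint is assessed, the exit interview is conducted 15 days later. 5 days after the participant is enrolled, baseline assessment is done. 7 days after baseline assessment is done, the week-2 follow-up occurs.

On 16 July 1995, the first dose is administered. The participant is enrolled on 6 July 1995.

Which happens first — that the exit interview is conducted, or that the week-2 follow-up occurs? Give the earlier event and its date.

The week-2 follow-up occurs — 18 July 1995

The first dose is administered: Jul 16, 1995.
The primary endpoint is assessed: Jul 16, 1995 + 9 days = Jul 25, 1995.
The exit interview is conducted: Jul 25, 1995 + 15 days = Aug 9, 1995.
The participant is enrolled: Jul 6, 1995.
Baseline assessment is done: Jul 6, 1995 + 5 days = Jul 11, 1995.
The week-2 follow-up occurs: Jul 11, 1995 + 7 days = Jul 18, 1995.
Comparing: the exit interview is conducted on Aug 9, 1995 vs the week-2 follow-up occurs on Jul 18, 1995. Earlier: the week-2 follow-up occurs.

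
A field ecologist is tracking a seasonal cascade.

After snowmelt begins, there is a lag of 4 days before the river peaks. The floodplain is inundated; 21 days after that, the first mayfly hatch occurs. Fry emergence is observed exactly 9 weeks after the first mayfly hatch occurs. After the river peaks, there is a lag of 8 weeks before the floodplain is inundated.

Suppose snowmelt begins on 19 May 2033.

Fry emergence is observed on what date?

10 October 2033

Snowmelt begins: May 19, 2033.
The river peaks: May 19, 2033 + 4 days = May 23, 2033.
The floodplain is inundated: May 23, 2033 + 8 weeks = Jul 18, 2033.
The first mayfly hatch occurs: Jul 18, 2033 + 21 days = Aug 8, 2033.
Fry emergence is observed: Aug 8, 2033 + 9 weeks = Oct 10, 2033.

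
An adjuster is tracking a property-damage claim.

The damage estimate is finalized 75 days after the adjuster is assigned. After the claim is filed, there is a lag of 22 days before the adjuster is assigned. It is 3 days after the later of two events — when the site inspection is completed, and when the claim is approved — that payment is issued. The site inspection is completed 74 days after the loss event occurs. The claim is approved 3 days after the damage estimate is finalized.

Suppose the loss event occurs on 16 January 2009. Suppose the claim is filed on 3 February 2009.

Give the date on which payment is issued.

The loss event occurs: Jan 16, 2009.
The site inspection is completed: Jan 16, 2009 + 74 days = Mar 31, 2009.
The claim is filed: Feb 3, 2009.
The adjuster is assigned: Feb 3, 2009 + 22 days = Feb 25, 2009.
The damage estimate is finalized: Feb 25, 2009 + 75 days = May 11, 2009.
The claim is approved: May 11, 2009 + 3 days = May 14, 2009.
Both prerequisites met — the site inspection is completed (Mar 31, 2009), the claim is approved (May 14, 2009); the later is May 14, 2009.
Payment is issued: May 14, 2009 + 3 days = May 17, 2009.

17 May 2009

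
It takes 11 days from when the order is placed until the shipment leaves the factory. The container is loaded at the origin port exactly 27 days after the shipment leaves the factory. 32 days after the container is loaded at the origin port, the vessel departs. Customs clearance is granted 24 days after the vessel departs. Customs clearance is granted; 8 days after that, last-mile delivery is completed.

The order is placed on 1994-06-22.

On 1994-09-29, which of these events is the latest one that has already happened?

Customs clearance is granted

The order is placed: Jun 22, 1994.
The shipment leaves the factory: Jun 22, 1994 + 11 days = Jul 3, 1994.
The container is loaded at the origin port: Jul 3, 1994 + 27 days = Jul 30, 1994.
The vessel departs: Jul 30, 1994 + 32 days = Aug 31, 1994.
Customs clearance is granted: Aug 31, 1994 + 24 days = Sep 24, 1994.
Last-mile delivery is completed: Sep 24, 1994 + 8 days = Oct 2, 1994.
Sep 29, 1994 falls between when customs clearance is granted (Sep 24, 1994) and when last-mile delivery is completed (Oct 2, 1994).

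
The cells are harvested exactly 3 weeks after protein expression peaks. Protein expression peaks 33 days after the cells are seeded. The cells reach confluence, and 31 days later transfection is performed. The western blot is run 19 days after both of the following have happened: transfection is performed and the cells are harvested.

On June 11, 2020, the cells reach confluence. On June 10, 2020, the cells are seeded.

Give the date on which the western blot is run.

The cells reach confluence: Jun 11, 2020.
Transfection is performed: Jun 11, 2020 + 31 days = Jul 12, 2020.
The cells are seeded: Jun 10, 2020.
Protein expression peaks: Jun 10, 2020 + 33 days = Jul 13, 2020.
The cells are harvested: Jul 13, 2020 + 3 weeks = Aug 3, 2020.
Both prerequisites met — transfection is performed (Jul 12, 2020), the cells are harvested (Aug 3, 2020); the later is Aug 3, 2020.
The western blot is run: Aug 3, 2020 + 19 days = Aug 22, 2020.

August 22, 2020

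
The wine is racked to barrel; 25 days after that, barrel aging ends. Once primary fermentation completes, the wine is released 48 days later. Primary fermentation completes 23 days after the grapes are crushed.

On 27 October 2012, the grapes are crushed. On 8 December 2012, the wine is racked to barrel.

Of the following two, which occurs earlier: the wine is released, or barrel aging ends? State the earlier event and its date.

Barrel aging ends — 2 January 2013

The grapes are crushed: Oct 27, 2012.
Primary fermentation completes: Oct 27, 2012 + 23 days = Nov 19, 2012.
The wine is released: Nov 19, 2012 + 48 days = Jan 6, 2013.
The wine is racked to barrel: Dec 8, 2012.
Barrel aging ends: Dec 8, 2012 + 25 days = Jan 2, 2013.
Comparing: the wine is released on Jan 6, 2013 vs barrel aging ends on Jan 2, 2013. Earlier: barrel aging ends.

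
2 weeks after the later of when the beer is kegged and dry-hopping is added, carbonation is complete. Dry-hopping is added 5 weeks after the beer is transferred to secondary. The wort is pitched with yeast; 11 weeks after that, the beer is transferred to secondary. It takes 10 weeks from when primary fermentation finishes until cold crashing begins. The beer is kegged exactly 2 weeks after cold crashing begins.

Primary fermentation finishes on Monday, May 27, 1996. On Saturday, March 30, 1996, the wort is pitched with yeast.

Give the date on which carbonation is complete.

Monday, September 2, 1996

Primary fermentation finishes: May 27, 1996.
Cold crashing begins: May 27, 1996 + 10 weeks = Aug 5, 1996.
The beer is kegged: Aug 5, 1996 + 2 weeks = Aug 19, 1996.
The wort is pitched with yeast: Mar 30, 1996.
The beer is transferred to secondary: Mar 30, 1996 + 11 weeks = Jun 15, 1996.
Dry-hopping is added: Jun 15, 1996 + 5 weeks = Jul 20, 1996.
Both prerequisites met — the beer is kegged (Aug 19, 1996), dry-hopping is added (Jul 20, 1996); the later is Aug 19, 1996.
Carbonation is complete: Aug 19, 1996 + 2 weeks = Sep 2, 1996.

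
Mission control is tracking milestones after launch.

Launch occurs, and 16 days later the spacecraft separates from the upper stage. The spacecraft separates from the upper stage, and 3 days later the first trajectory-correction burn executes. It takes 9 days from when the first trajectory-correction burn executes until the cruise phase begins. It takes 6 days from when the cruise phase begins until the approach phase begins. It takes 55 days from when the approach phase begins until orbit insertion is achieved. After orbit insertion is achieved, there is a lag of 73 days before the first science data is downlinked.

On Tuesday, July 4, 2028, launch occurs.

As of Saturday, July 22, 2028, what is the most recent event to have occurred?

Launch occurs: Jul 4, 2028.
The spacecraft separates from the upper stage: Jul 4, 2028 + 16 days = Jul 20, 2028.
The first trajectory-correction burn executes: Jul 20, 2028 + 3 days = Jul 23, 2028.
The cruise phase begins: Jul 23, 2028 + 9 days = Aug 1, 2028.
The approach phase begins: Aug 1, 2028 + 6 days = Aug 7, 2028.
Orbit insertion is achieved: Aug 7, 2028 + 55 days = Oct 1, 2028.
The first science data is downlinked: Oct 1, 2028 + 73 days = Dec 13, 2028.
Jul 22, 2028 falls between when the spacecraft separates from the upper stage (Jul 20, 2028) and when the first trajectory-correction burn executes (Jul 23, 2028).

The spacecraft separates from the upper stage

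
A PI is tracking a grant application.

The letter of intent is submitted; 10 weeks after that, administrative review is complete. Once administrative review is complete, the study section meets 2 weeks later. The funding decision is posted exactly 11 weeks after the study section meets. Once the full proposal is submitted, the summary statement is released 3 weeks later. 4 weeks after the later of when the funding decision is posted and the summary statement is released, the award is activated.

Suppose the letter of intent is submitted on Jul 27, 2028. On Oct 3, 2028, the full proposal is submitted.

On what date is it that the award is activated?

Feb 1, 2029

The letter of intent is submitted: Jul 27, 2028.
Administrative review is complete: Jul 27, 2028 + 10 weeks = Oct 5, 2028.
The study section meets: Oct 5, 2028 + 2 weeks = Oct 19, 2028.
The funding decision is posted: Oct 19, 2028 + 11 weeks = Jan 4, 2029.
The full proposal is submitted: Oct 3, 2028.
The summary statement is released: Oct 3, 2028 + 3 weeks = Oct 24, 2028.
Both prerequisites met — the funding decision is posted (Jan 4, 2029), the summary statement is released (Oct 24, 2028); the later is Jan 4, 2029.
The award is activated: Jan 4, 2029 + 4 weeks = Feb 1, 2029.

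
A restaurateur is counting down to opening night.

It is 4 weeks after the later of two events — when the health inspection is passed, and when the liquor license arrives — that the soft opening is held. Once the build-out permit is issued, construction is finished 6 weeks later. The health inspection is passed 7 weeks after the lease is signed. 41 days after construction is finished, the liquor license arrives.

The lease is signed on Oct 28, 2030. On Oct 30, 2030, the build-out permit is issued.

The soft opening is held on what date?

The lease is signed: Oct 28, 2030.
The health inspection is passed: Oct 28, 2030 + 7 weeks = Dec 16, 2030.
The build-out permit is issued: Oct 30, 2030.
Construction is finished: Oct 30, 2030 + 6 weeks = Dec 11, 2030.
The liquor license arrives: Dec 11, 2030 + 41 days = Jan 21, 2031.
Both prerequisites met — the health inspection is passed (Dec 16, 2030), the liquor license arrives (Jan 21, 2031); the later is Jan 21, 2031.
The soft opening is held: Jan 21, 2031 + 4 weeks = Feb 18, 2031.

Feb 18, 2031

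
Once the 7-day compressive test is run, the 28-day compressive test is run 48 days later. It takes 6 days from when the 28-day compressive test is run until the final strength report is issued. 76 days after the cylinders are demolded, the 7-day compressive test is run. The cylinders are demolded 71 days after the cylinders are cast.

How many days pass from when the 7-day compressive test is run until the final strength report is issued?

Causal path: the 7-day compressive test is run → the 28-day compressive test is run → the final strength report is issued.
Total delay along the path: 48 + 6 = 54 days.

54 days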